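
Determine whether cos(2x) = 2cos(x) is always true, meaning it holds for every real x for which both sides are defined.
Claim: cos(2x) = 2cos(x).
Test a specific point where both sides are defined: x = π/6.
LHS = cos(2x) ≈ 0.5000
RHS = 2cos(x) ≈ 1.7321
Since 0.5000 ≠ 1.7321, the equation fails at this point, so it cannot hold for every real x for which both sides are defined.
The correct double-angle formula is cos(2x) = cos²x - sin²x.

Conclusion: No, this is NOT an identity.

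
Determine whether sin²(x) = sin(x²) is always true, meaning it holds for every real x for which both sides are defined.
Claim: sin²(x) = sin(x²).
Test a specific point where both sides are defined: x = 2π/3.
LHS = sin²(x) ≈ 0.7500
RHS = sin(x²) ≈ -0.9474
Since 0.7500 ≠ -0.9474, the equation fails at this point, so it cannot hold for every real x for which both sides are defined.
sin²(x) means (sin x)², squaring the output; sin(x²) squares the input. These are different functions.

Conclusion: No, this is NOT an identity.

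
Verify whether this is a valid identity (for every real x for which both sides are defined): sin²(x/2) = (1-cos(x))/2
Yes, this is an identity.

Claim: sin²(x/2) = (1-cos(x))/2.
Reasoning: Use cos(2θ) = 1 - 2sin²θ with θ = x/2: cos(x) = 1 - 2sin²(x/2). Solving for sin²(x/2) gives (1 - cos(x))/2.
So the two sides agree for every real x for which both sides are defined.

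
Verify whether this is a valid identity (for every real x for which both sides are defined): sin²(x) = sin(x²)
Claim: sin²(x) = sin(x²).
Test a specific point where both sides are defined: x = 3π/4.
LHS = sin²(x) ≈ 0.5000
RHS = sin(x²) ≈ -0.6680
Since 0.5000 ≠ -0.6680, the equation fails at this point, so it cannot hold for every real x for which both sides are defined.
sin²(x) means (sin x)², squaring the output; sin(x²) squares the input. These are different functions.

Conclusion: No, this is NOT an identity.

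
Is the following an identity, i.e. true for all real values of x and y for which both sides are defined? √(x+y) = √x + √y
Claim: √(x+y) = √x + √y.
Test a specific point where both sides are defined: x = 1, y = 3/2.
LHS = √(x+y) ≈ 1.5811
RHS = √x + √y ≈ 2.2247
Since 1.5811 ≠ 2.2247, the equation fails at this point, so it cannot hold for all real values of x and y for which both sides are defined.
Squaring the right side gives x + 2√(xy) + y, not x + y.

Conclusion: No, this is NOT an identity.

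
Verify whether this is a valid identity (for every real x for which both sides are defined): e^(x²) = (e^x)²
Claim: e^(x²) = (e^x)².
Test a specific point where both sides are defined: x = 3.
LHS = e^(x²) ≈ 8103.0839
RHS = (e^x)² ≈ 403.4288
Since 8103.0839 ≠ 403.4288, the equation fails at this point, so it cannot hold for every real x for which both sides are defined.
(e^x)² = e^(2x), and 2x ≠ x² in general.

Conclusion: No, this is NOT an identity.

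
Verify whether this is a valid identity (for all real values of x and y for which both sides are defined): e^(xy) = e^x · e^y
No, this is NOT an identity.

Claim: e^(xy) = e^x · e^y.
Test a specific point where both sides are defined: x = 3/2, y = 4.
LHS = e^(xy) ≈ 403.4288
RHS = e^x · e^y ≈ 244.6919
Since 403.4288 ≠ 244.6919, the equation fails at this point, so it cannot hold for all real values of x and y for which both sides are defined.
e^x · e^y = e^(x+y), not e^(xy).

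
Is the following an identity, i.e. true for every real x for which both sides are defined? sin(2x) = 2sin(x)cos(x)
Claim: sin(2x) = 2sin(x)cos(x).
Reasoning: Put y = x in the addition formula sin(x+y) = sin(x)cos(y) + cos(x)sin(y): sin(2x) = sin(x)cos(x) + cos(x)sin(x) = 2sin(x)cos(x).
So the two sides agree for every real x for which both sides are defined.

Conclusion: Yes, this is an identity.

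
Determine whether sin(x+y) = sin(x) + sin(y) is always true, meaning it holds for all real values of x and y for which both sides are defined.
Claim: sin(x+y) = sin(x) + sin(y).
Test a specific point where both sides are defined: x = π, y = -π/3.
LHS = sin(x+y) ≈ 0.8660
RHS = sin(x) + sin(y) ≈ -0.8660
Since 0.8660 ≠ -0.8660, the equation fails at this point, so it cannot hold for all real values of x and y for which both sides are defined.
The correct expansion is sin(x+y) = sin(x)cos(y) + cos(x)sin(y); sine is not additive.

Conclusion: No, this is NOT an identity.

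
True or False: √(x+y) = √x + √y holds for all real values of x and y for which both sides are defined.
Claim: √(x+y) = √x + √y.
Test a specific point where both sides are defined: x = 3/2, y = 5.
LHS = √(x+y) ≈ 2.5495
RHS = √x + √y ≈ 3.4608
Since 2.5495 ≠ 3.4608, the equation fails at this point, so it cannot hold for all real values of x and y for which both sides are defined.
Squaring the right side gives x + 2√(xy) + y, not x + y.

Conclusion: False.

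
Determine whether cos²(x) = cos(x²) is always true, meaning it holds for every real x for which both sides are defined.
Claim: cos²(x) = cos(x²).
Test a specific point where both sides are defined: x = 3π/4.
LHS = cos²(x) ≈ 0.5000
RHS = cos(x²) ≈ 0.7442
Since 0.5000 ≠ 0.7442, the equation fails at this point, so it cannot hold for every real x for which both sides are defined.
cos²(x) means (cos x)², squaring the output; cos(x²) squares the input. These are different functions.

Conclusion: No, this is NOT an identity.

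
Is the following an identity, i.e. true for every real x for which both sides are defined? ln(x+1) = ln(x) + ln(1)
No, this is NOT an identity.

Claim: ln(x+1) = ln(x) + ln(1).
Test a specific point where both sides are defined: x = 1/2.
LHS = ln(x+1) ≈ 0.4055
RHS = ln(x) + ln(1) ≈ -0.6931
Since 0.4055 ≠ -0.6931, the equation fails at this point, so it cannot hold for every real x for which both sides are defined.
ln(1) = 0, so the right side is just ln(x), which differs from ln(x+1).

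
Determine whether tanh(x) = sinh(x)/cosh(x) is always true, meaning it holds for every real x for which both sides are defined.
Yes, this is an identity.

Claim: tanh(x) = sinh(x)/cosh(x).
Reasoning: tanh(x) is defined as sinh(x)/cosh(x) = (e^x - e^-x)/(e^x + e^-x); cosh(x) ≥ 1 is never zero, so this holds for every real x.
So the two sides agree for every real x for which both sides are defined.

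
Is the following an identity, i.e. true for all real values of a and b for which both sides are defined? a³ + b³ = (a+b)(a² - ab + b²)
Yes, this is an identity.

Claim: a³ + b³ = (a+b)(a² - ab + b²).
Reasoning: Expand the right side: (a+b)(a² - ab + b²) = a³ - a²b + ab² + a²b - ab² + b³ = a³ + b³ (the middle terms cancel in pairs).
So the two sides agree for all real values of a and b for which both sides are defined.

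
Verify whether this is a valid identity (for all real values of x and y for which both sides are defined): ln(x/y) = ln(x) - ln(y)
Claim: ln(x/y) = ln(x) - ln(y).
Reasoning: Both sides are simultaneously defined only when x, y > 0. Write x = e^p, y = e^q. Then x/y = e^(p-q), so ln(x/y) = p - q = ln(x) - ln(y).
So the two sides agree for all real values of x and y for which both sides are defined.

Conclusion: Yes, this is an identity.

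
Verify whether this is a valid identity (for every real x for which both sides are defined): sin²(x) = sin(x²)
Claim: sin²(x) = sin(x²).
Test a specific point where both sides are defined: x = 3π/4.
LHS = sin²(x) ≈ 0.5000
RHS = sin(x²) ≈ -0.6680
Since 0.5000 ≠ -0.6680, the equation fails at this point, so it cannot hold for every real x for which both sides are defined.
sin²(x) means (sin x)², squaring the output; sin(x²) squares the input. These are different functions.

Conclusion: No, this is NOT an identity.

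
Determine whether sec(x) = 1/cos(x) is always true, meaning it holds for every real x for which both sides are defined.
Claim: sec(x) = 1/cos(x).
Reasoning: sec(x) is by definition the reciprocal of cos(x), wherever cos(x) ≠ 0.
So the two sides agree for every real x for which both sides are defined.

Conclusion: Yes, this is an identity.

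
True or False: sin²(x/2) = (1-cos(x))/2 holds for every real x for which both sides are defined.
Claim: sin²(x/2) = (1-cos(x))/2.
Reasoning: Use cos(2θ) = 1 - 2sin²θ with θ = x/2: cos(x) = 1 - 2sin²(x/2). Solving for sin²(x/2) gives (1 - cos(x))/2.
So the two sides agree for every real x for which both sides are defined.

Conclusion: True.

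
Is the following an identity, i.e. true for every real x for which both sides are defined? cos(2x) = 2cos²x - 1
Yes, this is an identity.

Claim: cos(2x) = 2cos²x - 1.
Reasoning: cos(2x) = cos²x - sin²x. Replace sin²x by 1 - cos²x: cos²x - (1 - cos²x) = 2cos²x - 1.
So the two sides agree for every real x for which both sides are defined.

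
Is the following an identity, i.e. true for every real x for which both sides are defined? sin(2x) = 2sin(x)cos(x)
Claim: sin(2x) = 2sin(x)cos(x).
Reasoning: Put y = x in the addition formula sin(x+y) = sin(x)cos(y) + cos(x)sin(y): sin(2x) = sin(x)cos(x) + cos(x)sin(x) = 2sin(x)cos(x).
So the two sides agree for every real x for which both sides are defined.

Conclusion: Yes, this is an identity.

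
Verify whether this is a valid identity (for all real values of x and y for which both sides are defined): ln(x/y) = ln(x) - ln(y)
Claim: ln(x/y) = ln(x) - ln(y).
Reasoning: Both sides are simultaneously defined only when x, y > 0. Write x = e^p, y = e^q. Then x/y = e^(p-q), so ln(x/y) = p - q = ln(x) - ln(y).
So the two sides agree for all real values of x and y for which both sides are defined.

Conclusion: Yes, this is an identity.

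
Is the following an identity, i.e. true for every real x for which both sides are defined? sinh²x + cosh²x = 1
No, this is NOT an identity.

Claim: sinh²x + cosh²x = 1.
Test a specific point where both sides are defined: x = 3.
LHS = sinh²x + cosh²x ≈ 201.7156
RHS = 1 ≈ 1.0000
Since 201.7156 ≠ 1.0000, the equation fails at this point, so it cannot hold for every real x for which both sides are defined.
The correct hyperbolic identity is cosh²x - sinh²x = 1 (a difference); the sum sinh²x + cosh²x equals cosh(2x).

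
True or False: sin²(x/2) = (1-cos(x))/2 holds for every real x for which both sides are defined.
Claim: sin²(x/2) = (1-cos(x))/2.
Reasoning: Use cos(2θ) = 1 - 2sin²θ with θ = x/2: cos(x) = 1 - 2sin²(x/2). Solving for sin²(x/2) gives (1 - cos(x))/2.
So the two sides agree for every real x for which both sides are defined.

Conclusion: True.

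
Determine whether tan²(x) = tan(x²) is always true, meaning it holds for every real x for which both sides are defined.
No, this is NOT an identity.

Claim: tan²(x) = tan(x²).
Test a specific point where both sides are defined: x = -π/4.
LHS = tan²(x) ≈ 1.0000
RHS = tan(x²) ≈ 0.7092
Since 1.0000 ≠ 0.7092, the equation fails at this point, so it cannot hold for every real x for which both sides are defined.
tan²(x) means (tan x)², squaring the output; tan(x²) squares the input. These are different functions.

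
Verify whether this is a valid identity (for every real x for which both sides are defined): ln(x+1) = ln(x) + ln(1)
No, this is NOT an identity.

Claim: ln(x+1) = ln(x) + ln(1).
Test a specific point where both sides are defined: x = 2.
LHS = ln(x+1) ≈ 1.0986
RHS = ln(x) + ln(1) ≈ 0.6931
Since 1.0986 ≠ 0.6931, the equation fails at this point, so it cannot hold for every real x for which both sides are defined.
ln(1) = 0, so the right side is just ln(x), which differs from ln(x+1).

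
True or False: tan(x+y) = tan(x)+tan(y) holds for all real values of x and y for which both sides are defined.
False.

Claim: tan(x+y) = tan(x)+tan(y).
Test a specific point where both sides are defined: x = π/6, y = 2π/3.
LHS = tan(x+y) ≈ -0.5774
RHS = tan(x)+tan(y) ≈ -1.1547
Since -0.5774 ≠ -1.1547, the equation fails at this point, so it cannot hold for all real values of x and y for which both sides are defined.
The correct formula is tan(x+y) = (tan(x) + tan(y))/(1 - tan(x)tan(y)).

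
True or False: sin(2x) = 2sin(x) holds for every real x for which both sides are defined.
Claim: sin(2x) = 2sin(x).
Test a specific point where both sides are defined: x = 3π/4.
LHS = sin(2x) ≈ -1.0000
RHS = 2sin(x) ≈ 1.4142
Since -1.0000 ≠ 1.4142, the equation fails at this point, so it cannot hold for every real x for which both sides are defined.
The correct double-angle formula is sin(2x) = 2sin(x)cos(x).

Conclusion: False.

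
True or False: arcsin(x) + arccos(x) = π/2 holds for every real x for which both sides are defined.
Claim: arcsin(x) + arccos(x) = π/2.
Reasoning: Both sides are defined for -1 ≤ x ≤ 1. Let θ = arcsin(x), so sin θ = x and θ ∈ [-π/2, π/2]. Then cos(π/2 - θ) = sin θ = x and π/2 - θ ∈ [0, π], which is exactly the range of arccos, so arccos(x) = π/2 - θ. Adding: arcsin(x) + arccos(x) = θ + (π/2 - θ) = π/2.
So the two sides agree for every real x for which both sides are defined.

Conclusion: True.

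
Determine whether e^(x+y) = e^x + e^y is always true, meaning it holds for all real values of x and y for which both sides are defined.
No, this is NOT an identity.

Claim: e^(x+y) = e^x + e^y.
Test a specific point where both sides are defined: x = 3/2, y = 4.
LHS = e^(x+y) ≈ 244.6919
RHS = e^x + e^y ≈ 59.0798
Since 244.6919 ≠ 59.0798, the equation fails at this point, so it cannot hold for all real values of x and y for which both sides are defined.
The correct rule is e^(x+y) = e^x · e^y (a product, not a sum).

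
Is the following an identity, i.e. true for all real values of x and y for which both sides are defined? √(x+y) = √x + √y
Claim: √(x+y) = √x + √y.
Test a specific point where both sides are defined: x = 2, y = 5.
LHS = √(x+y) ≈ 2.6458
RHS = √x + √y ≈ 3.6503
Since 2.6458 ≠ 3.6503, the equation fails at this point, so it cannot hold for all real values of x and y for which both sides are defined.
Squaring the right side gives x + 2√(xy) + y, not x + y.

Conclusion: No, this is NOT an identity.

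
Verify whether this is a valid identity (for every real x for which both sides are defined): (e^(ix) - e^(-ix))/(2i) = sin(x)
Yes, this is an identity.

Claim: (e^(ix) - e^(-ix))/(2i) = sin(x).
Reasoning: By Euler's formula e^(ix) = cos(x) + i·sin(x) and e^(-ix) = cos(x) - i·sin(x). Subtracting cancels the cosine terms: e^(ix) - e^(-ix) = 2i·sin(x); divide by 2i.
So the two sides agree for every real x for which both sides are defined.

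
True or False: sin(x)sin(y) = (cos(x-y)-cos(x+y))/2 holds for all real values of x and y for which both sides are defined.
Claim: sin(x)sin(y) = (cos(x-y)-cos(x+y))/2.
Reasoning: cos(x-y) = cos(x)cos(y) + sin(x)sin(y) and cos(x+y) = cos(x)cos(y) - sin(x)sin(y). Subtracting, cos(x-y) - cos(x+y) = 2sin(x)sin(y); divide by 2.
So the two sides agree for all real values of x and y for which both sides are defined.

Conclusion: True.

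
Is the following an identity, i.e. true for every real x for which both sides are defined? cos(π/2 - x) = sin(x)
Claim: cos(π/2 - x) = sin(x).
Reasoning: Use cos(u - v) = cos(u)cos(v) + sin(u)sin(v) with u = π/2, v = x: cos(π/2)cos(x) + sin(π/2)sin(x) = 0·cos(x) + 1·sin(x) = sin(x).
So the two sides agree for every real x for which both sides are defined.

Conclusion: Yes, this is an identity.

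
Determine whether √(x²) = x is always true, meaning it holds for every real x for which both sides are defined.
No, this is NOT an identity.

Claim: √(x²) = x.
Test a specific point where both sides are defined: x = -1.
LHS = √(x²) ≈ 1.0000
RHS = x ≈ -1.0000
Since 1.0000 ≠ -1.0000, the equation fails at this point, so it cannot hold for every real x for which both sides are defined.
√(x²) = |x|, which differs from x whenever x < 0 (both sides are defined for every real x).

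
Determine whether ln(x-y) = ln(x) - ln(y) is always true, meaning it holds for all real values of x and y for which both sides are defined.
No, this is NOT an identity.

Claim: ln(x-y) = ln(x) - ln(y).
Test a specific point where both sides are defined: x = 3, y = 3/2.
LHS = ln(x-y) ≈ 0.4055
RHS = ln(x) - ln(y) ≈ 0.6931
Since 0.4055 ≠ 0.6931, the equation fails at this point, so it cannot hold for all real values of x and y for which both sides are defined.
ln(x) - ln(y) = ln(x/y), not ln(x-y).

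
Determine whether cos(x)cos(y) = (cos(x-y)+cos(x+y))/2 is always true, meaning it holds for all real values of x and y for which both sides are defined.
Claim: cos(x)cos(y) = (cos(x-y)+cos(x+y))/2.
Reasoning: cos(x-y) = cos(x)cos(y) + sin(x)sin(y) and cos(x+y) = cos(x)cos(y) - sin(x)sin(y). Adding, cos(x-y) + cos(x+y) = 2cos(x)cos(y); divide by 2.
So the two sides agree for all real values of x and y for which both sides are defined.

Conclusion: Yes, this is an identity.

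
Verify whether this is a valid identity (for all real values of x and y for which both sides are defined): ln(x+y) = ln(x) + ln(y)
Claim: ln(x+y) = ln(x) + ln(y).
Test a specific point where both sides are defined: x = 2, y = 1/2.
LHS = ln(x+y) ≈ 0.9163
RHS = ln(x) + ln(y) ≈ 0.0000
Since 0.9163 ≠ 0.0000, the equation fails at this point, so it cannot hold for all real values of x and y for which both sides are defined.
ln(x) + ln(y) = ln(xy), not ln(x+y).

Conclusion: No, this is NOT an identity.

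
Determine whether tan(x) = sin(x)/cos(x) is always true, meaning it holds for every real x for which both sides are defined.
Yes, this is an identity.

Claim: tan(x) = sin(x)/cos(x).
Reasoning: For an angle x whose terminal point on the unit circle is (cos x, sin x), tan(x) is defined as the ratio (second coordinate)/(first coordinate) = sin(x)/cos(x), wherever cos(x) ≠ 0.
So the two sides agree for every real x for which both sides are defined.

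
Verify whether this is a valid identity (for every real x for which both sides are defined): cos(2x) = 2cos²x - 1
Claim: cos(2x) = 2cos²x - 1.
Reasoning: cos(2x) = cos²x - sin²x. Replace sin²x by 1 - cos²x: cos²x - (1 - cos²x) = 2cos²x - 1.
So the two sides agree for every real x for which both sides are defined.

Conclusion: Yes, this is an identity.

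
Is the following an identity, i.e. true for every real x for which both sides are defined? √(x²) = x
Claim: √(x²) = x.
Test a specific point where both sides are defined: x = -1.
LHS = √(x²) ≈ 1.0000
RHS = x ≈ -1.0000
Since 1.0000 ≠ -1.0000, the equation fails at this point, so it cannot hold for every real x for which both sides are defined.
√(x²) = |x|, which differs from x whenever x < 0 (both sides are defined for every real x).

Conclusion: No, this is NOT an identity.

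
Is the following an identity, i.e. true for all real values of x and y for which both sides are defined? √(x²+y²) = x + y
No, this is NOT an identity.

Claim: √(x²+y²) = x + y.
Test a specific point where both sides are defined: x = -3, y = 3/2.
LHS = √(x²+y²) ≈ 3.3541
RHS = x + y ≈ -1.5000
Since 3.3541 ≠ -1.5000, the equation fails at this point, so it cannot hold for all real values of x and y for which both sides are defined.
(x+y)² = x² + 2xy + y², not x² + y², so the square root does not split this way.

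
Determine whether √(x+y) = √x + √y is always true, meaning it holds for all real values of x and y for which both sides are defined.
No, this is NOT an identity.

Claim: √(x+y) = √x + √y.
Test a specific point where both sides are defined: x = 1, y = 4.
LHS = √(x+y) ≈ 2.2361
RHS = √x + √y ≈ 3.0000
Since 2.2361 ≠ 3.0000, the equation fails at this point, so it cannot hold for all real values of x and y for which both sides are defined.
Squaring the right side gives x + 2√(xy) + y, not x + y.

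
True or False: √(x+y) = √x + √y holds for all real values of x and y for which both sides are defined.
Claim: √(x+y) = √x + √y.
Test a specific point where both sides are defined: x = 2, y = 5.
LHS = √(x+y) ≈ 2.6458
RHS = √x + √y ≈ 3.6503
Since 2.6458 ≠ 3.6503, the equation fails at this point, so it cannot hold for all real values of x and y for which both sides are defined.
Squaring the right side gives x + 2√(xy) + y, not x + y.

Conclusion: False.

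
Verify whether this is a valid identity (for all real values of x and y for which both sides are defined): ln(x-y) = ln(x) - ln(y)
Claim: ln(x-y) = ln(x) - ln(y).
Test a specific point where both sides are defined: x = 5, y = 4.
LHS = ln(x-y) ≈ 0.0000
RHS = ln(x) - ln(y) ≈ 0.2231
Since 0.0000 ≠ 0.2231, the equation fails at this point, so it cannot hold for all real values of x and y for which both sides are defined.
ln(x) - ln(y) = ln(x/y), not ln(x-y).

Conclusion: No, this is NOT an identity.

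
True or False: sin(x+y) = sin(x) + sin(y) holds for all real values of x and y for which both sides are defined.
Claim: sin(x+y) = sin(x) + sin(y).
Test a specific point where both sides are defined: x = π, y = π/4.
LHS = sin(x+y) ≈ -0.7071
RHS = sin(x) + sin(y) ≈ 0.7071
Since -0.7071 ≠ 0.7071, the equation fails at this point, so it cannot hold for all real values of x and y for which both sides are defined.
The correct expansion is sin(x+y) = sin(x)cos(y) + cos(x)sin(y); sine is not additive.

Conclusion: False.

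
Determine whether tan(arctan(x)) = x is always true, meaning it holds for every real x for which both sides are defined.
Claim: tan(arctan(x)) = x.
Reasoning: For every real x, arctan(x) is by definition the angle in (-π/2, π/2) whose tangent equals x. Taking the tangent of that angle returns x.
So the two sides agree for every real x for which both sides are defined.

Conclusion: Yes, this is an identity.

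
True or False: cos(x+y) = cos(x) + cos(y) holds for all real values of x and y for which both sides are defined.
Claim: cos(x+y) = cos(x) + cos(y).
Test a specific point where both sides are defined: x = -π/3, y = -π/6.
LHS = cos(x+y) ≈ 0.0000
RHS = cos(x) + cos(y) ≈ 1.3660
Since 0.0000 ≠ 1.3660, the equation fails at this point, so it cannot hold for all real values of x and y for which both sides are defined.
The correct expansion is cos(x+y) = cos(x)cos(y) - sin(x)sin(y); cosine is not additive.

Conclusion: False.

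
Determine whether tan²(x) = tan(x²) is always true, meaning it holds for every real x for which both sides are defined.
No, this is NOT an identity.

Claim: tan²(x) = tan(x²).
Test a specific point where both sides are defined: x = π.
LHS = tan²(x) ≈ 0.0000
RHS = tan(x²) ≈ 0.4767
Since 0.0000 ≠ 0.4767, the equation fails at this point, so it cannot hold for every real x for which both sides are defined.
tan²(x) means (tan x)², squaring the output; tan(x²) squares the input. These are different functions.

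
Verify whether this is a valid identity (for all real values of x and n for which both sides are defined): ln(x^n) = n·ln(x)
Claim: ln(x^n) = n·ln(x).
Reasoning: The right side requires x > 0. For x > 0, x^n = (e^(ln x))^n = e^(n·ln x), so taking ln of both sides gives ln(x^n) = n·ln(x).
So the two sides agree for all real values of x and n for which both sides are defined.

Conclusion: Yes, this is an identity.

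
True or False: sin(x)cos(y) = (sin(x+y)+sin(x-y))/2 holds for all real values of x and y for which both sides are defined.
Claim: sin(x)cos(y) = (sin(x+y)+sin(x-y))/2.
Reasoning: sin(x+y) = sin(x)cos(y) + cos(x)sin(y) and sin(x-y) = sin(x)cos(y) - cos(x)sin(y). Adding, sin(x+y) + sin(x-y) = 2sin(x)cos(y); divide by 2.
So the two sides agree for all real values of x and y for which both sides are defined.

Conclusion: True.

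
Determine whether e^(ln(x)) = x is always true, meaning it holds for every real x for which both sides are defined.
Yes, this is an identity.

Claim: e^(ln(x)) = x.
Reasoning: For x > 0, ln(x) is by definition the exponent p such that e^p = x. Raising e to that exponent therefore returns x: e^(ln x) = x.
So the two sides agree for every real x for which both sides are defined.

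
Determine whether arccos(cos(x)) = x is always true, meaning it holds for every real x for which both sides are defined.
Claim: arccos(cos(x)) = x.
Test a specific point where both sides are defined: x = -π/6.
LHS = arccos(cos(x)) ≈ 0.5236
RHS = x ≈ -0.5236
Since 0.5236 ≠ -0.5236, the equation fails at this point, so it cannot hold for every real x for which both sides are defined.
arccos only returns values in [0, π], so arccos(cos(x)) = x holds only for x in that interval, not for all real x.

Conclusion: No, this is NOT an identity.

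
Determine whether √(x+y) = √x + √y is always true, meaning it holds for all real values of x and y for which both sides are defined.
Claim: √(x+y) = √x + √y.
Test a specific point where both sides are defined: x = 3, y = 1/2.
LHS = √(x+y) ≈ 1.8708
RHS = √x + √y ≈ 2.4392
Since 1.8708 ≠ 2.4392, the equation fails at this point, so it cannot hold for all real values of x and y for which both sides are defined.
Squaring the right side gives x + 2√(xy) + y, not x + y.

Conclusion: No, this is NOT an identity.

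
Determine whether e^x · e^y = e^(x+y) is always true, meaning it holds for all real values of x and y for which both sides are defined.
Claim: e^x · e^y = e^(x+y).
Reasoning: This is the law of exponents for a common base: multiplying powers adds exponents. E.g. from the series, (Σ x^j/j!)(Σ y^k/k!) = Σ_m (Σ_{j+k=m} x^j y^k/(j!k!)) = Σ_m (x+y)^m/m! by the binomial theorem.
So the two sides agree for all real values of x and y for which both sides are defined.

Conclusion: Yes, this is an identity.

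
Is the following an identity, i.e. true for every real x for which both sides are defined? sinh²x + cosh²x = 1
No, this is NOT an identity.

Claim: sinh²x + cosh²x = 1.
Test a specific point where both sides are defined: x = -2.
LHS = sinh²x + cosh²x ≈ 27.3082
RHS = 1 ≈ 1.0000
Since 27.3082 ≠ 1.0000, the equation fails at this point, so it cannot hold for every real x for which both sides are defined.
The correct hyperbolic identity is cosh²x - sinh²x = 1 (a difference); the sum sinh²x + cosh²x equals cosh(2x).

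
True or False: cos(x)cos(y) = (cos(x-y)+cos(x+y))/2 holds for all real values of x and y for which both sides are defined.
Claim: cos(x)cos(y) = (cos(x-y)+cos(x+y))/2.
Reasoning: cos(x-y) = cos(x)cos(y) + sin(x)sin(y) and cos(x+y) = cos(x)cos(y) - sin(x)sin(y). Adding, cos(x-y) + cos(x+y) = 2cos(x)cos(y); divide by 2.
So the two sides agree for all real values of x and y for which both sides are defined.

Conclusion: True.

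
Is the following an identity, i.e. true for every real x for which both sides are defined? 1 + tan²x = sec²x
Yes, this is an identity.

Claim: 1 + tan²x = sec²x.
Reasoning: Start from sin²x + cos²x = 1 and divide every term by cos²x (allowed wherever tan x and sec x are defined): tan²x + 1 = 1/cos²x = sec²x.
So the two sides agree for every real x for which both sides are defined.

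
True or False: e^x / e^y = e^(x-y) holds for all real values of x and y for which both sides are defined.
Claim: e^x / e^y = e^(x-y).
Reasoning: 1/e^y = e^(-y), so e^x / e^y = e^x · e^(-y) = e^(x + (-y)) = e^(x-y) by the product rule for exponents.
So the two sides agree for all real values of x and y for which both sides are defined.

Conclusion: True.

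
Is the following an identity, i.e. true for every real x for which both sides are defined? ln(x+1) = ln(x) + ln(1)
No, this is NOT an identity.

Claim: ln(x+1) = ln(x) + ln(1).
Test a specific point where both sides are defined: x = 4.
LHS = ln(x+1) ≈ 1.6094
RHS = ln(x) + ln(1) ≈ 1.3863
Since 1.6094 ≠ 1.3863, the equation fails at this point, so it cannot hold for every real x for which both sides are defined.
ln(1) = 0, so the right side is just ln(x), which differs from ln(x+1).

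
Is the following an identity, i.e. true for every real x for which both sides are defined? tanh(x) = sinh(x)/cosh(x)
Claim: tanh(x) = sinh(x)/cosh(x).
Reasoning: tanh(x) is defined as sinh(x)/cosh(x) = (e^x - e^-x)/(e^x + e^-x); cosh(x) ≥ 1 is never zero, so this holds for every real x.
So the two sides agree for every real x for which both sides are defined.

Conclusion: Yes, this is an identity.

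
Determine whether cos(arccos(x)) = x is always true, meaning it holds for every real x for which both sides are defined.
Yes, this is an identity.

Claim: cos(arccos(x)) = x.
Reasoning: For -1 ≤ x ≤ 1 (where arccos is defined), arccos(x) is by definition an angle whose cosine equals x. Taking the cosine of that angle returns x. (Note the other order, arccos(cos x) = x, is NOT an identity.)
So the two sides agree for every real x for which both sides are defined.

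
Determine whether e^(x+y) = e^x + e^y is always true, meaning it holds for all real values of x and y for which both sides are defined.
Claim: e^(x+y) = e^x + e^y.
Test a specific point where both sides are defined: x = 1/2, y = 3.
LHS = e^(x+y) ≈ 33.1155
RHS = e^x + e^y ≈ 21.7343
Since 33.1155 ≠ 21.7343, the equation fails at this point, so it cannot hold for all real values of x and y for which both sides are defined.
The correct rule is e^(x+y) = e^x · e^y (a product, not a sum).

Conclusion: No, this is NOT an identity.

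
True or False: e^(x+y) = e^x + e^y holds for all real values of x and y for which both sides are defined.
False.

Claim: e^(x+y) = e^x + e^y.
Test a specific point where both sides are defined: x = 4, y = 1/2.
LHS = e^(x+y) ≈ 90.0171
RHS = e^x + e^y ≈ 56.2469
Since 90.0171 ≠ 56.2469, the equation fails at this point, so it cannot hold for all real values of x and y for which both sides are defined.
The correct rule is e^(x+y) = e^x · e^y (a product, not a sum).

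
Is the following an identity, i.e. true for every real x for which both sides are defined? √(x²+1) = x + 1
Claim: √(x²+1) = x + 1.
Test a specific point where both sides are defined: x = 5.
LHS = √(x²+1) ≈ 5.0990
RHS = x + 1 ≈ 6.0000
Since 5.0990 ≠ 6.0000, the equation fails at this point, so it cannot hold for every real x for which both sides are defined.
(x+1)² = x² + 2x + 1 ≠ x² + 1 unless x = 0.

Conclusion: No, this is NOT an identity.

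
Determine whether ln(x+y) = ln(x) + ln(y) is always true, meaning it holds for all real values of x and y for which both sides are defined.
Claim: ln(x+y) = ln(x) + ln(y).
Test a specific point where both sides are defined: x = 1/2, y = 1/2.
LHS = ln(x+y) ≈ 0.0000
RHS = ln(x) + ln(y) ≈ -1.3863
Since 0.0000 ≠ -1.3863, the equation fails at this point, so it cannot hold for all real values of x and y for which both sides are defined.
ln(x) + ln(y) = ln(xy), not ln(x+y).

Conclusion: No, this is NOT an identity.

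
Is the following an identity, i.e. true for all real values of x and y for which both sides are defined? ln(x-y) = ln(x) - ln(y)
No, this is NOT an identity.

Claim: ln(x-y) = ln(x) - ln(y).
Test a specific point where both sides are defined: x = 2, y = 1.
LHS = ln(x-y) ≈ 0.0000
RHS = ln(x) - ln(y) ≈ 0.6931
Since 0.0000 ≠ 0.6931, the equation fails at this point, so it cannot hold for all real values of x and y for which both sides are defined.
ln(x) - ln(y) = ln(x/y), not ln(x-y).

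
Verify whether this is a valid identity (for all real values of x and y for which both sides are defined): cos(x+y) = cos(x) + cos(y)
No, this is NOT an identity.

Claim: cos(x+y) = cos(x) + cos(y).
Test a specific point where both sides are defined: x = π, y = 2π/3.
LHS = cos(x+y) ≈ 0.5000
RHS = cos(x) + cos(y) ≈ -1.5000
Since 0.5000 ≠ -1.5000, the equation fails at this point, so it cannot hold for all real values of x and y for which both sides are defined.
The correct expansion is cos(x+y) = cos(x)cos(y) - sin(x)sin(y); cosine is not additive.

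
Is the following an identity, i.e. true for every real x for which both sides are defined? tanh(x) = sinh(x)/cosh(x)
Claim: tanh(x) = sinh(x)/cosh(x).
Reasoning: tanh(x) is defined as sinh(x)/cosh(x) = (e^x - e^-x)/(e^x + e^-x); cosh(x) ≥ 1 is never zero, so this holds for every real x.
So the two sides agree for every real x for which both sides are defined.

Conclusion: Yes, this is an identity.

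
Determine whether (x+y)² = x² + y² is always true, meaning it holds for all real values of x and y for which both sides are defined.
No, this is NOT an identity.

Claim: (x+y)² = x² + y².
Test a specific point where both sides are defined: x = -1, y = 2.
LHS = (x+y)² ≈ 1.0000
RHS = x² + y² ≈ 5.0000
Since 1.0000 ≠ 5.0000, the equation fails at this point, so it cannot hold for all real values of x and y for which both sides are defined.
The correct expansion is (x+y)² = x² + 2xy + y²; the cross term 2xy is missing.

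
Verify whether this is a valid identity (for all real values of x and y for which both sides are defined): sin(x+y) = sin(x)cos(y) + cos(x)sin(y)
Yes, this is an identity.

Claim: sin(x+y) = sin(x)cos(y) + cos(x)sin(y).
Reasoning: By Euler's formula e^(i(x+y)) = e^(ix)·e^(iy) = (cos x + i·sin x)(cos y + i·sin y). The imaginary part of the left side is sin(x+y); the imaginary part of the product is sin(x)cos(y) + cos(x)sin(y).
So the two sides agree for all real values of x and y for which both sides are defined.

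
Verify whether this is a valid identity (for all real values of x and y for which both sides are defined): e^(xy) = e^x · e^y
No, this is NOT an identity.

Claim: e^(xy) = e^x · e^y.
Test a specific point where both sides are defined: x = 4, y = 1/2.
LHS = e^(xy) ≈ 7.3891
RHS = e^x · e^y ≈ 90.0171
Since 7.3891 ≠ 90.0171, the equation fails at this point, so it cannot hold for all real values of x and y for which both sides are defined.
e^x · e^y = e^(x+y), not e^(xy).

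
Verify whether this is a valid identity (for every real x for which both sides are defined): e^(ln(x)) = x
Yes, this is an identity.

Claim: e^(ln(x)) = x.
Reasoning: For x > 0, ln(x) is by definition the exponent p such that e^p = x. Raising e to that exponent therefore returns x: e^(ln x) = x.
So the two sides agree for every real x for which both sides are defined.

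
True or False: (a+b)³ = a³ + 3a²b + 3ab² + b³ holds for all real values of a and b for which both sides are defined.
True.

Claim: (a+b)³ = a³ + 3a²b + 3ab² + b³.
Reasoning: (a+b)³ = (a+b)(a+b)² = (a+b)(a² + 2ab + b²) = a³ + 2a²b + ab² + a²b + 2ab² + b³ = a³ + 3a²b + 3ab² + b³.
So the two sides agree for all real values of a and b for which both sides are defined.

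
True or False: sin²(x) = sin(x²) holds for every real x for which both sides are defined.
False.

Claim: sin²(x) = sin(x²).
Test a specific point where both sides are defined: x = π.
LHS = sin²(x) ≈ 0.0000
RHS = sin(x²) ≈ -0.4303
Since 0.0000 ≠ -0.4303, the equation fails at this point, so it cannot hold for every real x for which both sides are defined.
sin²(x) means (sin x)², squaring the output; sin(x²) squares the input. These are different functions.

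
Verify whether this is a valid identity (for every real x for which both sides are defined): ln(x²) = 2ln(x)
Yes, this is an identity.

Claim: ln(x²) = 2ln(x).
Reasoning: The right side requires x > 0. For x > 0, x² = (e^(ln x))² = e^(2ln x), so ln(x²) = 2ln(x). (For x < 0 the right side is undefined, so those values are outside the claim.)
So the two sides agree for every real x for which both sides are defined.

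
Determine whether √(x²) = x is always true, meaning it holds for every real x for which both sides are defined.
No, this is NOT an identity.

Claim: √(x²) = x.
Test a specific point where both sides are defined: x = -3.
LHS = √(x²) ≈ 3.0000
RHS = x ≈ -3.0000
Since 3.0000 ≠ -3.0000, the equation fails at this point, so it cannot hold for every real x for which both sides are defined.
√(x²) = |x|, which differs from x whenever x < 0 (both sides are defined for every real x).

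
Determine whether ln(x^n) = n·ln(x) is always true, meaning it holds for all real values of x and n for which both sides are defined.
Yes, this is an identity.

Claim: ln(x^n) = n·ln(x).
Reasoning: The right side requires x > 0. For x > 0, x^n = (e^(ln x))^n = e^(n·ln x), so taking ln of both sides gives ln(x^n) = n·ln(x).
So the two sides agree for all real values of x and n for which both sides are defined.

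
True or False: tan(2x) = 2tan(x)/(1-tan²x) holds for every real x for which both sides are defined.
True.

Claim: tan(2x) = 2tan(x)/(1-tan²x).
Reasoning: tan(2x) = sin(2x)/cos(2x) = 2sin(x)cos(x) / (cos²x - sin²x). Divide numerator and denominator by cos²x: 2tan(x) / (1 - tan²x).
So the two sides agree for every real x for which both sides are defined.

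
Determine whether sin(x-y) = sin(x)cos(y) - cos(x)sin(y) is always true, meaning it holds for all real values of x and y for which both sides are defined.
Claim: sin(x-y) = sin(x)cos(y) - cos(x)sin(y).
Reasoning: Replace y by -y in sin(x+y) = sin(x)cos(y) + cos(x)sin(y) and use cos(-y) = cos(y), sin(-y) = -sin(y): sin(x-y) = sin(x)cos(y) - cos(x)sin(y).
So the two sides agree for all real values of x and y for which both sides are defined.

Conclusion: Yes, this is an identity.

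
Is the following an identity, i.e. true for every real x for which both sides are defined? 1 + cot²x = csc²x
Claim: 1 + cot²x = csc²x.
Reasoning: Start from sin²x + cos²x = 1 and divide every term by sin²x (allowed wherever cot x and csc x are defined): 1 + cot²x = 1/sin²x = csc²x.
So the two sides agree for every real x for which both sides are defined.

Conclusion: Yes, this is an identity.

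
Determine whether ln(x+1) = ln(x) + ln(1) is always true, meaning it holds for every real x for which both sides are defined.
Claim: ln(x+1) = ln(x) + ln(1).
Test a specific point where both sides are defined: x = 2.
LHS = ln(x+1) ≈ 1.0986
RHS = ln(x) + ln(1) ≈ 0.6931
Since 1.0986 ≠ 0.6931, the equation fails at this point, so it cannot hold for every real x for which both sides are defined.
ln(1) = 0, so the right side is just ln(x), which differs from ln(x+1).

Conclusion: No, this is NOT an identity.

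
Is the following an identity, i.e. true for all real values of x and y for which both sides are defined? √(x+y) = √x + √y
Claim: √(x+y) = √x + √y.
Test a specific point where both sides are defined: x = 1, y = 2.
LHS = √(x+y) ≈ 1.7321
RHS = √x + √y ≈ 2.4142
Since 1.7321 ≠ 2.4142, the equation fails at this point, so it cannot hold for all real values of x and y for which both sides are defined.
Squaring the right side gives x + 2√(xy) + y, not x + y.

Conclusion: No, this is NOT an identity.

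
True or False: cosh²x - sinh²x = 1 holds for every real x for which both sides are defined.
Claim: cosh²x - sinh²x = 1.
Reasoning: With cosh(x) = (e^x + e^-x)/2 and sinh(x) = (e^x - e^-x)/2: cosh²x = (e^(2x) + 2 + e^(-2x))/4 and sinh²x = (e^(2x) - 2 + e^(-2x))/4. Subtracting leaves 4/4 = 1.
So the two sides agree for every real x for which both sides are defined.

Conclusion: True.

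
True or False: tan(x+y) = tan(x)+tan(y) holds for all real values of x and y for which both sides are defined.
False.

Claim: tan(x+y) = tan(x)+tan(y).
Test a specific point where both sides are defined: x = π/3, y = -π/6.
LHS = tan(x+y) ≈ 0.5774
RHS = tan(x)+tan(y) ≈ 1.1547
Since 0.5774 ≠ 1.1547, the equation fails at this point, so it cannot hold for all real values of x and y for which both sides are defined.
The correct formula is tan(x+y) = (tan(x) + tan(y))/(1 - tan(x)tan(y)).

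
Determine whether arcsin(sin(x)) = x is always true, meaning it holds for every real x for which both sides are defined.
No, this is NOT an identity.

Claim: arcsin(sin(x)) = x.
Test a specific point where both sides are defined: x = π.
LHS = arcsin(sin(x)) ≈ 0.0000
RHS = x ≈ 3.1416
Since 0.0000 ≠ 3.1416, the equation fails at this point, so it cannot hold for every real x for which both sides are defined.
arcsin only returns values in [-π/2, π/2], so arcsin(sin(x)) = x holds only for x in that interval, not for all real x.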